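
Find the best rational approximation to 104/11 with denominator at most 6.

Expand x = 104/11 as a continued fraction with the Euclidean algorithm:
  104 = 9*11 + 5, so a_0 = 9.
  11 = 2*5 + 1, so a_1 = 2.
  5 = 5*1 + 0, so a_2 = 5.
so x = [9; 2, 5].
Convergents (p_i = a_i*p_{i-1} + p_{i-2}, q_i = a_i*q_{i-1} + q_{i-2} with p_{-2}=0, p_{-1}=1, q_{-2}=1, q_{-1}=0), until the denominator exceeds 6:
  i=0: a_0=9, p_0 = 9*1 + 0 = 9, q_0 = 9*0 + 1 = 1.
  i=1: a_1=2, p_1 = 2*9 + 1 = 19, q_1 = 2*1 + 0 = 2.
  i=2: a_2=5, p_2 = 5*19 + 9 = 104, q_2 = 5*2 + 1 = 11.
q_2 = 11 > 6, so the last convergent with denominator <= 6 is p_1/q_1 = 19/2.
The closest fraction with denominator <= 6 is either p_1/q_1 or the intermediate fraction (k*p_1 + p_0)/(k*q_1 + q_0) with the largest k >= 1 whose denominator stays <= 6; these approach x as k grows, and every other convergent or intermediate fraction in range is farther away.
Largest k: floor((6 - q_0)/q_1) = floor((6 - 1)/2) = 2.
That gives (2*19 + 9)/(2*2 + 1) = 47/5.
Compare the errors: |x - 19/2| = |104*2 - 19*11|/(11*2) = 1/22, and |x - 47/5| = |104*5 - 47*11|/(11*5) = 3/55.
Cross-multiplying, 1*55 = 55 < 66 = 3*22, so 1/22 is smaller: the convergent 19/2 is closer to x than 47/5.

19/2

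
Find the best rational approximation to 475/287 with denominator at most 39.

48/29

Expand x = 475/287 as a continued fraction with the Euclidean algorithm:
  475 = 1*287 + 188, so a_0 = 1.
  287 = 1*188 + 99, so a_1 = 1.
  188 = 1*99 + 89, so a_2 = 1.
  99 = 1*89 + 10, so a_3 = 1.
  89 = 8*10 + 9, so a_4 = 8.
  10 = 1*9 + 1, so a_5 = 1.
  9 = 9*1 + 0, so a_6 = 9.
so x = [1; 1, 1, 1, 8, 1, 9].
Convergents (p_i = a_i*p_{i-1} + p_{i-2}, q_i = a_i*q_{i-1} + q_{i-2} with p_{-2}=0, p_{-1}=1, q_{-2}=1, q_{-1}=0), until the denominator exceeds 39:
  i=0: a_0=1, p_0 = 1*1 + 0 = 1, q_0 = 1*0 + 1 = 1.
  i=1: a_1=1, p_1 = 1*1 + 1 = 2, q_1 = 1*1 + 0 = 1.
  i=2: a_2=1, p_2 = 1*2 + 1 = 3, q_2 = 1*1 + 1 = 2.
  i=3: a_3=1, p_3 = 1*3 + 2 = 5, q_3 = 1*2 + 1 = 3.
  i=4: a_4=8, p_4 = 8*5 + 3 = 43, q_4 = 8*3 + 2 = 26.
  i=5: a_5=1, p_5 = 1*43 + 5 = 48, q_5 = 1*26 + 3 = 29.
  i=6: a_6=9, p_6 = 9*48 + 43 = 475, q_6 = 9*29 + 26 = 287.
q_6 = 287 > 39, so the last convergent with denominator <= 39 is p_5/q_5 = 48/29.
The closest fraction with denominator <= 39 is either p_5/q_5 or the intermediate fraction (k*p_5 + p_4)/(k*q_5 + q_4) with the largest k >= 1 whose denominator stays <= 39; these approach x as k grows, and every other convergent or intermediate fraction in range is farther away.
Largest k: floor((39 - q_4)/q_5) = floor((39 - 26)/29) = 0.
Since k = 0, no intermediate fraction beyond p_5/q_5 has denominator <= 39, so the convergent 48/29 is the closest (its error is |475*29 - 48*287|/(287*29) = 1/8323).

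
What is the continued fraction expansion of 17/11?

[1; 1, 1, 5]

Run the Euclidean algorithm on 17 and 11; the successive quotients are the partial quotients a_0, a_1, ... (each step inverts the fractional part left over by the previous one):
  17 = 1*11 + 6, so a_0 = 1.
  11 = 1*6 + 5, so a_1 = 1.
  6 = 1*5 + 1, so a_2 = 1.
  5 = 5*1 + 0, so a_3 = 5.
The remainder reaches 0 after 4 divisions, so the expansion has 4 partial quotients, read off in order.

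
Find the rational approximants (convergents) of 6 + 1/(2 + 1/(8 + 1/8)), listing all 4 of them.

6/1, 13/2, 110/17, 893/138

Using the convergent recurrence p_i = a_i*p_{i-1} + p_{i-2}, q_i = a_i*q_{i-1} + q_{i-2} with p_{-2}=0, p_{-1}=1, q_{-2}=1, q_{-1}=0:
  i=0: a_0=6, p_0 = 6*1 + 0 = 6, q_0 = 6*0 + 1 = 1.
  i=1: a_1=2, p_1 = 2*6 + 1 = 13, q_1 = 2*1 + 0 = 2.
  i=2: a_2=8, p_2 = 8*13 + 6 = 110, q_2 = 8*2 + 1 = 17.
  i=3: a_3=8, p_3 = 8*110 + 13 = 893, q_3 = 8*17 + 2 = 138.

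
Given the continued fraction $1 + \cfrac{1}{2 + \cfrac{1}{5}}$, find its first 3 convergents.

1/1, 3/2, 16/11

Using the convergent recurrence p_i = a_i*p_{i-1} + p_{i-2}, q_i = a_i*q_{i-1} + q_{i-2} with p_{-2}=0, p_{-1}=1, q_{-2}=1, q_{-1}=0:
  i=0: a_0=1, p_0 = 1*1 + 0 = 1, q_0 = 1*0 + 1 = 1.
  i=1: a_1=2, p_1 = 2*1 + 1 = 3, q_1 = 2*1 + 0 = 2.
  i=2: a_2=5, p_2 = 5*3 + 1 = 16, q_2 = 5*2 + 1 = 11.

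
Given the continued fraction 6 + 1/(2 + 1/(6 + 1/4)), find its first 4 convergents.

Using the convergent recurrence p_i = a_i*p_{i-1} + p_{i-2}, q_i = a_i*q_{i-1} + q_{i-2} with p_{-2}=0, p_{-1}=1, q_{-2}=1, q_{-1}=0:
  i=0: a_0=6, p_0 = 6*1 + 0 = 6, q_0 = 6*0 + 1 = 1.
  i=1: a_1=2, p_1 = 2*6 + 1 = 13, q_1 = 2*1 + 0 = 2.
  i=2: a_2=6, p_2 = 6*13 + 6 = 84, q_2 = 6*2 + 1 = 13.
  i=3: a_3=4, p_3 = 4*84 + 13 = 349, q_3 = 4*13 + 2 = 54.

6/1, 13/2, 84/13, 349/54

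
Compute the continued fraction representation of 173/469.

Run the Euclidean algorithm on 173 and 469; the successive quotients are the partial quotients a_0, a_1, ... (each step inverts the fractional part left over by the previous one):
  173 = 0*469 + 173, so a_0 = 0.
  469 = 2*173 + 123, so a_1 = 2.
  173 = 1*123 + 50, so a_2 = 1.
  123 = 2*50 + 23, so a_3 = 2.
  50 = 2*23 + 4, so a_4 = 2.
  23 = 5*4 + 3, so a_5 = 5.
  4 = 1*3 + 1, so a_6 = 1.
  3 = 3*1 + 0, so a_7 = 3.
The remainder reaches 0 after 8 divisions, so the expansion has 8 partial quotients, read off in order.

[0; 2, 1, 2, 2, 5, 1, 3]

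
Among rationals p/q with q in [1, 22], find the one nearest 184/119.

Expand x = 184/119 as a continued fraction with the Euclidean algorithm:
  184 = 1*119 + 65, so a_0 = 1.
  119 = 1*65 + 54, so a_1 = 1.
  65 = 1*54 + 11, so a_2 = 1.
  54 = 4*11 + 10, so a_3 = 4.
  11 = 1*10 + 1, so a_4 = 1.
  10 = 10*1 + 0, so a_5 = 10.
so x = [1; 1, 1, 4, 1, 10].
Convergents (p_i = a_i*p_{i-1} + p_{i-2}, q_i = a_i*q_{i-1} + q_{i-2} with p_{-2}=0, p_{-1}=1, q_{-2}=1, q_{-1}=0), until the denominator exceeds 22:
  i=0: a_0=1, p_0 = 1*1 + 0 = 1, q_0 = 1*0 + 1 = 1.
  i=1: a_1=1, p_1 = 1*1 + 1 = 2, q_1 = 1*1 + 0 = 1.
  i=2: a_2=1, p_2 = 1*2 + 1 = 3, q_2 = 1*1 + 1 = 2.
  i=3: a_3=4, p_3 = 4*3 + 2 = 14, q_3 = 4*2 + 1 = 9.
  i=4: a_4=1, p_4 = 1*14 + 3 = 17, q_4 = 1*9 + 2 = 11.
  i=5: a_5=10, p_5 = 10*17 + 14 = 184, q_5 = 10*11 + 9 = 119.
q_5 = 119 > 22, so the last convergent with denominator <= 22 is p_4/q_4 = 17/11.
The closest fraction with denominator <= 22 is either p_4/q_4 or the intermediate fraction (k*p_4 + p_3)/(k*q_4 + q_3) with the largest k >= 1 whose denominator stays <= 22; these approach x as k grows, and every other convergent or intermediate fraction in range is farther away.
Largest k: floor((22 - q_3)/q_4) = floor((22 - 9)/11) = 1.
That gives (1*17 + 14)/(1*11 + 9) = 31/20.
Compare the errors: |x - 17/11| = |184*11 - 17*119|/(119*11) = 1/1309, and |x - 31/20| = |184*20 - 31*119|/(119*20) = 9/2380.
Cross-multiplying, 1*2380 = 2380 < 11781 = 9*1309, so 1/1309 is smaller: the convergent 17/11 is closer to x than 31/20.

17/11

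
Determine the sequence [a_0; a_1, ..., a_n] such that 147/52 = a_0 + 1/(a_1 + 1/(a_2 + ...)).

Run the Euclidean algorithm on 147 and 52; the successive quotients are the partial quotients a_0, a_1, ... (each step inverts the fractional part left over by the previous one):
  147 = 2*52 + 43, so a_0 = 2.
  52 = 1*43 + 9, so a_1 = 1.
  43 = 4*9 + 7, so a_2 = 4.
  9 = 1*7 + 2, so a_3 = 1.
  7 = 3*2 + 1, so a_4 = 3.
  2 = 2*1 + 0, so a_5 = 2.
The remainder reaches 0 after 6 divisions, so the expansion has 6 partial quotients, read off in order.

[2; 1, 4, 1, 3, 2]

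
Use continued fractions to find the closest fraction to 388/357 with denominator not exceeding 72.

25/23

Expand x = 388/357 as a continued fraction with the Euclidean algorithm:
  388 = 1*357 + 31, so a_0 = 1.
  357 = 11*31 + 16, so a_1 = 11.
  31 = 1*16 + 15, so a_2 = 1.
  16 = 1*15 + 1, so a_3 = 1.
  15 = 15*1 + 0, so a_4 = 15.
so x = [1; 11, 1, 1, 15].
Convergents (p_i = a_i*p_{i-1} + p_{i-2}, q_i = a_i*q_{i-1} + q_{i-2} with p_{-2}=0, p_{-1}=1, q_{-2}=1, q_{-1}=0), until the denominator exceeds 72:
  i=0: a_0=1, p_0 = 1*1 + 0 = 1, q_0 = 1*0 + 1 = 1.
  i=1: a_1=11, p_1 = 11*1 + 1 = 12, q_1 = 11*1 + 0 = 11.
  i=2: a_2=1, p_2 = 1*12 + 1 = 13, q_2 = 1*11 + 1 = 12.
  i=3: a_3=1, p_3 = 1*13 + 12 = 25, q_3 = 1*12 + 11 = 23.
  i=4: a_4=15, p_4 = 15*25 + 13 = 388, q_4 = 15*23 + 12 = 357.
q_4 = 357 > 72, so the last convergent with denominator <= 72 is p_3/q_3 = 25/23.
The closest fraction with denominator <= 72 is either p_3/q_3 or the intermediate fraction (k*p_3 + p_2)/(k*q_3 + q_2) with the largest k >= 1 whose denominator stays <= 72; these approach x as k grows, and every other convergent or intermediate fraction in range is farther away.
Largest k: floor((72 - q_2)/q_3) = floor((72 - 12)/23) = 2.
That gives (2*25 + 13)/(2*23 + 12) = 63/58.
Compare the errors: |x - 25/23| = |388*23 - 25*357|/(357*23) = 1/8211, and |x - 63/58| = |388*58 - 63*357|/(357*58) = 13/20706.
Cross-multiplying, 1*20706 = 20706 < 106743 = 13*8211, so 1/8211 is smaller: the convergent 25/23 is closer to x than 63/58.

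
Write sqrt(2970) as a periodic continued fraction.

Write x_i = (sqrt(2970) + m_i)/d_i with (m_0, d_0) = (0, 1). a_0 = floor(sqrt(2970)) = 54, since 54^2 = 2916 <= 2970 < 3025 = 55^2.
Iterate m_{i+1} = d_i*a_i - m_i, d_{i+1} = (2970 - m_{i+1}^2)/d_i, a_{i+1} = floor((a_0 + m_{i+1})/d_{i+1}):
  m_1 = 1*54 - 0 = 54, d_1 = (2970 - 54^2)/1 = 54/1 = 54, a_1 = floor((54 + 54)/54) = 2.
  m_2 = 54*2 - 54 = 54, d_2 = (2970 - 54^2)/54 = 54/54 = 1, a_2 = floor((54 + 54)/1) = 108.
  m_3 = 1*108 - 54 = 54, d_3 = (2970 - 54^2)/1 = 54/1 = 54: (m_3, d_3) = (m_1, d_1) = (54, 54), so from here the quotients repeat a_1, a_2; the period length is 2.
Hence the expansion of sqrt(2970) is a_0 = 54 followed by the repeating block 2, 108 (period 2).

[54; (2, 108)]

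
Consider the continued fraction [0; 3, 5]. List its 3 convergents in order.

Using the convergent recurrence p_i = a_i*p_{i-1} + p_{i-2}, q_i = a_i*q_{i-1} + q_{i-2} with p_{-2}=0, p_{-1}=1, q_{-2}=1, q_{-1}=0:
  i=0: a_0=0, p_0 = 0*1 + 0 = 0, q_0 = 0*0 + 1 = 1.
  i=1: a_1=3, p_1 = 3*0 + 1 = 1, q_1 = 3*1 + 0 = 3.
  i=2: a_2=5, p_2 = 5*1 + 0 = 5, q_2 = 5*3 + 1 = 16.

0/1, 1/3, 5/16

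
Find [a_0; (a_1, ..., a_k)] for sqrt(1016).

[31; (1, 6, 1, 62)]

Write x_i = (sqrt(1016) + m_i)/d_i with (m_0, d_0) = (0, 1). a_0 = floor(sqrt(1016)) = 31, since 31^2 = 961 <= 1016 < 1024 = 32^2.
Iterate m_{i+1} = d_i*a_i - m_i, d_{i+1} = (1016 - m_{i+1}^2)/d_i, a_{i+1} = floor((a_0 + m_{i+1})/d_{i+1}):
  m_1 = 1*31 - 0 = 31, d_1 = (1016 - 31^2)/1 = 55/1 = 55, a_1 = floor((31 + 31)/55) = 1.
  m_2 = 55*1 - 31 = 24, d_2 = (1016 - 24^2)/55 = 440/55 = 8, a_2 = floor((31 + 24)/8) = 6.
  m_3 = 8*6 - 24 = 24, d_3 = (1016 - 24^2)/8 = 440/8 = 55, a_3 = floor((31 + 24)/55) = 1.
  m_4 = 55*1 - 24 = 31, d_4 = (1016 - 31^2)/55 = 55/55 = 1, a_4 = floor((31 + 31)/1) = 62.
  m_5 = 1*62 - 31 = 31, d_5 = (1016 - 31^2)/1 = 55/1 = 55: (m_5, d_5) = (m_1, d_1) = (31, 55), so from here the quotients repeat a_1, ..., a_4; the period length is 4.
Hence the expansion of sqrt(1016) is a_0 = 31 followed by the repeating block 1, 6, 1, 62 (period 4).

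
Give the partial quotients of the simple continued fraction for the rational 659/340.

Run the Euclidean algorithm on 659 and 340; the successive quotients are the partial quotients a_0, a_1, ... (each step inverts the fractional part left over by the previous one):
  659 = 1*340 + 319, so a_0 = 1.
  340 = 1*319 + 21, so a_1 = 1.
  319 = 15*21 + 4, so a_2 = 15.
  21 = 5*4 + 1, so a_3 = 5.
  4 = 4*1 + 0, so a_4 = 4.
The remainder reaches 0 after 5 divisions, so the expansion has 5 partial quotients, read off in order.

[1; 1, 15, 5, 4]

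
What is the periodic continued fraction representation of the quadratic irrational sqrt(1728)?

[41; (1, 1, 3, 8, 1, 19, 1, 8, 3, 1, 1, 82)]

Write x_i = (sqrt(1728) + m_i)/d_i with (m_0, d_0) = (0, 1). a_0 = floor(sqrt(1728)) = 41, since 41^2 = 1681 <= 1728 < 1764 = 42^2.
Iterate m_{i+1} = d_i*a_i - m_i, d_{i+1} = (1728 - m_{i+1}^2)/d_i, a_{i+1} = floor((a_0 + m_{i+1})/d_{i+1}):
  m_1 = 1*41 - 0 = 41, d_1 = (1728 - 41^2)/1 = 47/1 = 47, a_1 = floor((41 + 41)/47) = 1.
  m_2 = 47*1 - 41 = 6, d_2 = (1728 - 6^2)/47 = 1692/47 = 36, a_2 = floor((41 + 6)/36) = 1.
  m_3 = 36*1 - 6 = 30, d_3 = (1728 - 30^2)/36 = 828/36 = 23, a_3 = floor((41 + 30)/23) = 3.
  m_4 = 23*3 - 30 = 39, d_4 = (1728 - 39^2)/23 = 207/23 = 9, a_4 = floor((41 + 39)/9) = 8.
  m_5 = 9*8 - 39 = 33, d_5 = (1728 - 33^2)/9 = 639/9 = 71, a_5 = floor((41 + 33)/71) = 1.
  m_6 = 71*1 - 33 = 38, d_6 = (1728 - 38^2)/71 = 284/71 = 4, a_6 = floor((41 + 38)/4) = 19.
  m_7 = 4*19 - 38 = 38, d_7 = (1728 - 38^2)/4 = 284/4 = 71, a_7 = floor((41 + 38)/71) = 1.
  m_8 = 71*1 - 38 = 33, d_8 = (1728 - 33^2)/71 = 639/71 = 9, a_8 = floor((41 + 33)/9) = 8.
  m_9 = 9*8 - 33 = 39, d_9 = (1728 - 39^2)/9 = 207/9 = 23, a_9 = floor((41 + 39)/23) = 3.
  m_10 = 23*3 - 39 = 30, d_10 = (1728 - 30^2)/23 = 828/23 = 36, a_10 = floor((41 + 30)/36) = 1.
  m_11 = 36*1 - 30 = 6, d_11 = (1728 - 6^2)/36 = 1692/36 = 47, a_11 = floor((41 + 6)/47) = 1.
  m_12 = 47*1 - 6 = 41, d_12 = (1728 - 41^2)/47 = 47/47 = 1, a_12 = floor((41 + 41)/1) = 82.
  m_13 = 1*82 - 41 = 41, d_13 = (1728 - 41^2)/1 = 47/1 = 47: (m_13, d_13) = (m_1, d_1) = (41, 47), so from here the quotients repeat a_1, ..., a_12; the period length is 12.
Hence the expansion of sqrt(1728) is a_0 = 41 followed by the repeating block 1, 1, 3, 8, 1, 19, 1, 8, 3, 1, 1, 82 (period 12).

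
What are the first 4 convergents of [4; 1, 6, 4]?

4/1, 5/1, 34/7, 141/29

Using the convergent recurrence p_i = a_i*p_{i-1} + p_{i-2}, q_i = a_i*q_{i-1} + q_{i-2} with p_{-2}=0, p_{-1}=1, q_{-2}=1, q_{-1}=0:
  i=0: a_0=4, p_0 = 4*1 + 0 = 4, q_0 = 4*0 + 1 = 1.
  i=1: a_1=1, p_1 = 1*4 + 1 = 5, q_1 = 1*1 + 0 = 1.
  i=2: a_2=6, p_2 = 6*5 + 4 = 34, q_2 = 6*1 + 1 = 7.
  i=3: a_3=4, p_3 = 4*34 + 5 = 141, q_3 = 4*7 + 1 = 29.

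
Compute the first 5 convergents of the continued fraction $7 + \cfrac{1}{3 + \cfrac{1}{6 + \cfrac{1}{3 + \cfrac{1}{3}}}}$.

Using the convergent recurrence p_i = a_i*p_{i-1} + p_{i-2}, q_i = a_i*q_{i-1} + q_{i-2} with p_{-2}=0, p_{-1}=1, q_{-2}=1, q_{-1}=0:
  i=0: a_0=7, p_0 = 7*1 + 0 = 7, q_0 = 7*0 + 1 = 1.
  i=1: a_1=3, p_1 = 3*7 + 1 = 22, q_1 = 3*1 + 0 = 3.
  i=2: a_2=6, p_2 = 6*22 + 7 = 139, q_2 = 6*3 + 1 = 19.
  i=3: a_3=3, p_3 = 3*139 + 22 = 439, q_3 = 3*19 + 3 = 60.
  i=4: a_4=3, p_4 = 3*439 + 139 = 1456, q_4 = 3*60 + 19 = 199.

7/1, 22/3, 139/19, 439/60, 1456/199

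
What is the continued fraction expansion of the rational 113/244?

Run the Euclidean algorithm on 113 and 244; the successive quotients are the partial quotients a_0, a_1, ... (each step inverts the fractional part left over by the previous one):
  113 = 0*244 + 113, so a_0 = 0.
  244 = 2*113 + 18, so a_1 = 2.
  113 = 6*18 + 5, so a_2 = 6.
  18 = 3*5 + 3, so a_3 = 3.
  5 = 1*3 + 2, so a_4 = 1.
  3 = 1*2 + 1, so a_5 = 1.
  2 = 2*1 + 0, so a_6 = 2.
The remainder reaches 0 after 7 divisions, so the expansion has 7 partial quotients, read off in order.

[0; 2, 6, 3, 1, 1, 2]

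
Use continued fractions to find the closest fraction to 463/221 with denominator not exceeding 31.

44/21

Expand x = 463/221 as a continued fraction with the Euclidean algorithm:
  463 = 2*221 + 21, so a_0 = 2.
  221 = 10*21 + 11, so a_1 = 10.
  21 = 1*11 + 10, so a_2 = 1.
  11 = 1*10 + 1, so a_3 = 1.
  10 = 10*1 + 0, so a_4 = 10.
so x = [2; 10, 1, 1, 10].
Convergents (p_i = a_i*p_{i-1} + p_{i-2}, q_i = a_i*q_{i-1} + q_{i-2} with p_{-2}=0, p_{-1}=1, q_{-2}=1, q_{-1}=0), until the denominator exceeds 31:
  i=0: a_0=2, p_0 = 2*1 + 0 = 2, q_0 = 2*0 + 1 = 1.
  i=1: a_1=10, p_1 = 10*2 + 1 = 21, q_1 = 10*1 + 0 = 10.
  i=2: a_2=1, p_2 = 1*21 + 2 = 23, q_2 = 1*10 + 1 = 11.
  i=3: a_3=1, p_3 = 1*23 + 21 = 44, q_3 = 1*11 + 10 = 21.
  i=4: a_4=10, p_4 = 10*44 + 23 = 463, q_4 = 10*21 + 11 = 221.
q_4 = 221 > 31, so the last convergent with denominator <= 31 is p_3/q_3 = 44/21.
The closest fraction with denominator <= 31 is either p_3/q_3 or the intermediate fraction (k*p_3 + p_2)/(k*q_3 + q_2) with the largest k >= 1 whose denominator stays <= 31; these approach x as k grows, and every other convergent or intermediate fraction in range is farther away.
Largest k: floor((31 - q_2)/q_3) = floor((31 - 11)/21) = 0.
Since k = 0, no intermediate fraction beyond p_3/q_3 has denominator <= 31, so the convergent 44/21 is the closest (its error is |463*21 - 44*221|/(221*21) = 1/4641).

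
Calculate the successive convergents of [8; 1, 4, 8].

8/1, 9/1, 44/5, 361/41

Using the convergent recurrence p_i = a_i*p_{i-1} + p_{i-2}, q_i = a_i*q_{i-1} + q_{i-2} with p_{-2}=0, p_{-1}=1, q_{-2}=1, q_{-1}=0:
  i=0: a_0=8, p_0 = 8*1 + 0 = 8, q_0 = 8*0 + 1 = 1.
  i=1: a_1=1, p_1 = 1*8 + 1 = 9, q_1 = 1*1 + 0 = 1.
  i=2: a_2=4, p_2 = 4*9 + 8 = 44, q_2 = 4*1 + 1 = 5.
  i=3: a_3=8, p_3 = 8*44 + 9 = 361, q_3 = 8*5 + 1 = 41.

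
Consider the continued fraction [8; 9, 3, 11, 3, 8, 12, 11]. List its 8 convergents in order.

Using the convergent recurrence p_i = a_i*p_{i-1} + p_{i-2}, q_i = a_i*q_{i-1} + q_{i-2} with p_{-2}=0, p_{-1}=1, q_{-2}=1, q_{-1}=0:
  i=0: a_0=8, p_0 = 8*1 + 0 = 8, q_0 = 8*0 + 1 = 1.
  i=1: a_1=9, p_1 = 9*8 + 1 = 73, q_1 = 9*1 + 0 = 9.
  i=2: a_2=3, p_2 = 3*73 + 8 = 227, q_2 = 3*9 + 1 = 28.
  i=3: a_3=11, p_3 = 11*227 + 73 = 2570, q_3 = 11*28 + 9 = 317.
  i=4: a_4=3, p_4 = 3*2570 + 227 = 7937, q_4 = 3*317 + 28 = 979.
  i=5: a_5=8, p_5 = 8*7937 + 2570 = 66066, q_5 = 8*979 + 317 = 8149.
  i=6: a_6=12, p_6 = 12*66066 + 7937 = 800729, q_6 = 12*8149 + 979 = 98767.
  i=7: a_7=11, p_7 = 11*800729 + 66066 = 8874085, q_7 = 11*98767 + 8149 = 1094586.

8/1, 73/9, 227/28, 2570/317, 7937/979, 66066/8149, 800729/98767, 8874085/1094586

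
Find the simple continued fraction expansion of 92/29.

Run the Euclidean algorithm on 92 and 29; the successive quotients are the partial quotients a_0, a_1, ... (each step inverts the fractional part left over by the previous one):
  92 = 3*29 + 5, so a_0 = 3.
  29 = 5*5 + 4, so a_1 = 5.
  5 = 1*4 + 1, so a_2 = 1.
  4 = 4*1 + 0, so a_3 = 4.
The remainder reaches 0 after 4 divisions, so the expansion has 4 partial quotients, read off in order.

[3; 5, 1, 4]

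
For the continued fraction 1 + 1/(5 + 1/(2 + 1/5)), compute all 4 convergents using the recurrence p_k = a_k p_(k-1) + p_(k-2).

1/1, 6/5, 13/11, 71/60

Using the convergent recurrence p_i = a_i*p_{i-1} + p_{i-2}, q_i = a_i*q_{i-1} + q_{i-2} with p_{-2}=0, p_{-1}=1, q_{-2}=1, q_{-1}=0:
  i=0: a_0=1, p_0 = 1*1 + 0 = 1, q_0 = 1*0 + 1 = 1.
  i=1: a_1=5, p_1 = 5*1 + 1 = 6, q_1 = 5*1 + 0 = 5.
  i=2: a_2=2, p_2 = 2*6 + 1 = 13, q_2 = 2*5 + 1 = 11.
  i=3: a_3=5, p_3 = 5*13 + 6 = 71, q_3 = 5*11 + 5 = 60.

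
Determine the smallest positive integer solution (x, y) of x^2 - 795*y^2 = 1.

(x, y) = (6626, 235)

First expand sqrt(795) as a continued fraction. With x_i = (sqrt(795) + m_i)/d_i and (m_0, d_0) = (0, 1): a_0 = floor(sqrt(795)) = 28, since 28^2 = 784 <= 795 < 841 = 29^2.
Iterate m_{i+1} = d_i*a_i - m_i, d_{i+1} = (795 - m_{i+1}^2)/d_i, a_{i+1} = floor((a_0 + m_{i+1})/d_{i+1}):
  m_1 = 1*28 - 0 = 28, d_1 = (795 - 28^2)/1 = 11/1 = 11, a_1 = floor((28 + 28)/11) = 5.
  m_2 = 11*5 - 28 = 27, d_2 = (795 - 27^2)/11 = 66/11 = 6, a_2 = floor((28 + 27)/6) = 9.
  m_3 = 6*9 - 27 = 27, d_3 = (795 - 27^2)/6 = 66/6 = 11, a_3 = floor((28 + 27)/11) = 5.
  m_4 = 11*5 - 27 = 28, d_4 = (795 - 28^2)/11 = 11/11 = 1, a_4 = floor((28 + 28)/1) = 56.
  m_5 = 1*56 - 28 = 28, d_5 = (795 - 28^2)/1 = 11/1 = 11: (m_5, d_5) = (m_1, d_1) = (28, 11), so from here the quotients repeat a_1, ..., a_4; the period length is 4.
So sqrt(795) = [28; (5, 9, 5, 56)] with period length k = 4.
k is even, so the fundamental solution of x^2 - 795y^2 = 1 is (p_{k-1}, q_{k-1}) = (p_3, q_3); compute convergents through index 3.
Convergents (p_i = a_i*p_{i-1} + p_{i-2}, q_i = a_i*q_{i-1} + q_{i-2} with p_{-2}=0, p_{-1}=1, q_{-2}=1, q_{-1}=0):
  i=0: a_0=28, p_0 = 28*1 + 0 = 28, q_0 = 28*0 + 1 = 1.
  i=1: a_1=5, p_1 = 5*28 + 1 = 141, q_1 = 5*1 + 0 = 5.
  i=2: a_2=9, p_2 = 9*141 + 28 = 1297, q_2 = 9*5 + 1 = 46.
  i=3: a_3=5, p_3 = 5*1297 + 141 = 6626, q_3 = 5*46 + 5 = 235.
Check: 6626^2 - 795*235^2 = 43903876 - 43903875 = 1, so (x, y) = (6626, 235) solves the equation, and by the theorem it is the least positive solution.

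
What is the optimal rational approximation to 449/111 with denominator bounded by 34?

Expand x = 449/111 as a continued fraction with the Euclidean algorithm:
  449 = 4*111 + 5, so a_0 = 4.
  111 = 22*5 + 1, so a_1 = 22.
  5 = 5*1 + 0, so a_2 = 5.
so x = [4; 22, 5].
Convergents (p_i = a_i*p_{i-1} + p_{i-2}, q_i = a_i*q_{i-1} + q_{i-2} with p_{-2}=0, p_{-1}=1, q_{-2}=1, q_{-1}=0), until the denominator exceeds 34:
  i=0: a_0=4, p_0 = 4*1 + 0 = 4, q_0 = 4*0 + 1 = 1.
  i=1: a_1=22, p_1 = 22*4 + 1 = 89, q_1 = 22*1 + 0 = 22.
  i=2: a_2=5, p_2 = 5*89 + 4 = 449, q_2 = 5*22 + 1 = 111.
q_2 = 111 > 34, so the last convergent with denominator <= 34 is p_1/q_1 = 89/22.
The closest fraction with denominator <= 34 is either p_1/q_1 or the intermediate fraction (k*p_1 + p_0)/(k*q_1 + q_0) with the largest k >= 1 whose denominator stays <= 34; these approach x as k grows, and every other convergent or intermediate fraction in range is farther away.
Largest k: floor((34 - q_0)/q_1) = floor((34 - 1)/22) = 1.
That gives (1*89 + 4)/(1*22 + 1) = 93/23.
Compare the errors: |x - 89/22| = |449*22 - 89*111|/(111*22) = 1/2442, and |x - 93/23| = |449*23 - 93*111|/(111*23) = 4/2553.
Cross-multiplying, 1*2553 = 2553 < 9768 = 4*2442, so 1/2442 is smaller: the convergent 89/22 is closer to x than 93/23.

89/22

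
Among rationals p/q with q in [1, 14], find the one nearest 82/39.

21/10

Expand x = 82/39 as a continued fraction with the Euclidean algorithm:
  82 = 2*39 + 4, so a_0 = 2.
  39 = 9*4 + 3, so a_1 = 9.
  4 = 1*3 + 1, so a_2 = 1.
  3 = 3*1 + 0, so a_3 = 3.
so x = [2; 9, 1, 3].
Convergents (p_i = a_i*p_{i-1} + p_{i-2}, q_i = a_i*q_{i-1} + q_{i-2} with p_{-2}=0, p_{-1}=1, q_{-2}=1, q_{-1}=0), until the denominator exceeds 14:
  i=0: a_0=2, p_0 = 2*1 + 0 = 2, q_0 = 2*0 + 1 = 1.
  i=1: a_1=9, p_1 = 9*2 + 1 = 19, q_1 = 9*1 + 0 = 9.
  i=2: a_2=1, p_2 = 1*19 + 2 = 21, q_2 = 1*9 + 1 = 10.
  i=3: a_3=3, p_3 = 3*21 + 19 = 82, q_3 = 3*10 + 9 = 39.
q_3 = 39 > 14, so the last convergent with denominator <= 14 is p_2/q_2 = 21/10.
The closest fraction with denominator <= 14 is either p_2/q_2 or the intermediate fraction (k*p_2 + p_1)/(k*q_2 + q_1) with the largest k >= 1 whose denominator stays <= 14; these approach x as k grows, and every other convergent or intermediate fraction in range is farther away.
Largest k: floor((14 - q_1)/q_2) = floor((14 - 9)/10) = 0.
Since k = 0, no intermediate fraction beyond p_2/q_2 has denominator <= 14, so the convergent 21/10 is the closest (its error is |82*10 - 21*39|/(39*10) = 1/390).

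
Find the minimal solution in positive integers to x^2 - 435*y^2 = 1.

First expand sqrt(435) as a continued fraction. With x_i = (sqrt(435) + m_i)/d_i and (m_0, d_0) = (0, 1): a_0 = floor(sqrt(435)) = 20, since 20^2 = 400 <= 435 < 441 = 21^2.
Iterate m_{i+1} = d_i*a_i - m_i, d_{i+1} = (435 - m_{i+1}^2)/d_i, a_{i+1} = floor((a_0 + m_{i+1})/d_{i+1}):
  m_1 = 1*20 - 0 = 20, d_1 = (435 - 20^2)/1 = 35/1 = 35, a_1 = floor((20 + 20)/35) = 1.
  m_2 = 35*1 - 20 = 15, d_2 = (435 - 15^2)/35 = 210/35 = 6, a_2 = floor((20 + 15)/6) = 5.
  m_3 = 6*5 - 15 = 15, d_3 = (435 - 15^2)/6 = 210/6 = 35, a_3 = floor((20 + 15)/35) = 1.
  m_4 = 35*1 - 15 = 20, d_4 = (435 - 20^2)/35 = 35/35 = 1, a_4 = floor((20 + 20)/1) = 40.
  m_5 = 1*40 - 20 = 20, d_5 = (435 - 20^2)/1 = 35/1 = 35: (m_5, d_5) = (m_1, d_1) = (20, 35), so from here the quotients repeat a_1, ..., a_4; the period length is 4.
So sqrt(435) = [20; (1, 5, 1, 40)] with period length k = 4.
k is even, so the fundamental solution of x^2 - 435y^2 = 1 is (p_{k-1}, q_{k-1}) = (p_3, q_3); compute convergents through index 3.
Convergents (p_i = a_i*p_{i-1} + p_{i-2}, q_i = a_i*q_{i-1} + q_{i-2} with p_{-2}=0, p_{-1}=1, q_{-2}=1, q_{-1}=0):
  i=0: a_0=20, p_0 = 20*1 + 0 = 20, q_0 = 20*0 + 1 = 1.
  i=1: a_1=1, p_1 = 1*20 + 1 = 21, q_1 = 1*1 + 0 = 1.
  i=2: a_2=5, p_2 = 5*21 + 20 = 125, q_2 = 5*1 + 1 = 6.
  i=3: a_3=1, p_3 = 1*125 + 21 = 146, q_3 = 1*6 + 1 = 7.
Check: 146^2 - 435*7^2 = 21316 - 21315 = 1, so (x, y) = (146, 7) solves the equation, and by the theorem it is the least positive solution.

(x, y) = (146, 7)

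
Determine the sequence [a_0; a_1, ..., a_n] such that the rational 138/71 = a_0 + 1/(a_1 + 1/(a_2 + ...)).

[1; 1, 16, 1, 3]

Run the Euclidean algorithm on 138 and 71; the successive quotients are the partial quotients a_0, a_1, ... (each step inverts the fractional part left over by the previous one):
  138 = 1*71 + 67, so a_0 = 1.
  71 = 1*67 + 4, so a_1 = 1.
  67 = 16*4 + 3, so a_2 = 16.
  4 = 1*3 + 1, so a_3 = 1.
  3 = 3*1 + 0, so a_4 = 3.
The remainder reaches 0 after 5 divisions, so the expansion has 5 partial quotients, read off in order.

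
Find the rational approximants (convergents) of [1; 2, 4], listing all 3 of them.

Using the convergent recurrence p_i = a_i*p_{i-1} + p_{i-2}, q_i = a_i*q_{i-1} + q_{i-2} with p_{-2}=0, p_{-1}=1, q_{-2}=1, q_{-1}=0:
  i=0: a_0=1, p_0 = 1*1 + 0 = 1, q_0 = 1*0 + 1 = 1.
  i=1: a_1=2, p_1 = 2*1 + 1 = 3, q_1 = 2*1 + 0 = 2.
  i=2: a_2=4, p_2 = 4*3 + 1 = 13, q_2 = 4*2 + 1 = 9.

1/1, 3/2, 13/9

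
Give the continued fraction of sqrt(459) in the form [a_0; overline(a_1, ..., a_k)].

[21; overline(2, 2, 1, 4, 21, 4, 1, 2, 2, 42)]

Write x_i = (sqrt(459) + m_i)/d_i with (m_0, d_0) = (0, 1). a_0 = floor(sqrt(459)) = 21, since 21^2 = 441 <= 459 < 484 = 22^2.
Iterate m_{i+1} = d_i*a_i - m_i, d_{i+1} = (459 - m_{i+1}^2)/d_i, a_{i+1} = floor((a_0 + m_{i+1})/d_{i+1}):
  m_1 = 1*21 - 0 = 21, d_1 = (459 - 21^2)/1 = 18/1 = 18, a_1 = floor((21 + 21)/18) = 2.
  m_2 = 18*2 - 21 = 15, d_2 = (459 - 15^2)/18 = 234/18 = 13, a_2 = floor((21 + 15)/13) = 2.
  m_3 = 13*2 - 15 = 11, d_3 = (459 - 11^2)/13 = 338/13 = 26, a_3 = floor((21 + 11)/26) = 1.
  m_4 = 26*1 - 11 = 15, d_4 = (459 - 15^2)/26 = 234/26 = 9, a_4 = floor((21 + 15)/9) = 4.
  m_5 = 9*4 - 15 = 21, d_5 = (459 - 21^2)/9 = 18/9 = 2, a_5 = floor((21 + 21)/2) = 21.
  m_6 = 2*21 - 21 = 21, d_6 = (459 - 21^2)/2 = 18/2 = 9, a_6 = floor((21 + 21)/9) = 4.
  m_7 = 9*4 - 21 = 15, d_7 = (459 - 15^2)/9 = 234/9 = 26, a_7 = floor((21 + 15)/26) = 1.
  m_8 = 26*1 - 15 = 11, d_8 = (459 - 11^2)/26 = 338/26 = 13, a_8 = floor((21 + 11)/13) = 2.
  m_9 = 13*2 - 11 = 15, d_9 = (459 - 15^2)/13 = 234/13 = 18, a_9 = floor((21 + 15)/18) = 2.
  m_10 = 18*2 - 15 = 21, d_10 = (459 - 21^2)/18 = 18/18 = 1, a_10 = floor((21 + 21)/1) = 42.
  m_11 = 1*42 - 21 = 21, d_11 = (459 - 21^2)/1 = 18/1 = 18: (m_11, d_11) = (m_1, d_1) = (21, 18), so from here the quotients repeat a_1, ..., a_10; the period length is 10.
Hence the expansion of sqrt(459) is a_0 = 21 followed by the repeating block 2, 2, 1, 4, 21, 4, 1, 2, 2, 42 (period 10).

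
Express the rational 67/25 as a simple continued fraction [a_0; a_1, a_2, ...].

[2; 1, 2, 8]

Run the Euclidean algorithm on 67 and 25; the successive quotients are the partial quotients a_0, a_1, ... (each step inverts the fractional part left over by the previous one):
  67 = 2*25 + 17, so a_0 = 2.
  25 = 1*17 + 8, so a_1 = 1.
  17 = 2*8 + 1, so a_2 = 2.
  8 = 8*1 + 0, so a_3 = 8.
The remainder reaches 0 after 4 divisions, so the expansion has 4 partial quotients, read off in order.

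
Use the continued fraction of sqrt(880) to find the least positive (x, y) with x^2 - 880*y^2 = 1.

(x, y) = (89, 3)

First expand sqrt(880) as a continued fraction. With x_i = (sqrt(880) + m_i)/d_i and (m_0, d_0) = (0, 1): a_0 = floor(sqrt(880)) = 29, since 29^2 = 841 <= 880 < 900 = 30^2.
Iterate m_{i+1} = d_i*a_i - m_i, d_{i+1} = (880 - m_{i+1}^2)/d_i, a_{i+1} = floor((a_0 + m_{i+1})/d_{i+1}):
  m_1 = 1*29 - 0 = 29, d_1 = (880 - 29^2)/1 = 39/1 = 39, a_1 = floor((29 + 29)/39) = 1.
  m_2 = 39*1 - 29 = 10, d_2 = (880 - 10^2)/39 = 780/39 = 20, a_2 = floor((29 + 10)/20) = 1.
  m_3 = 20*1 - 10 = 10, d_3 = (880 - 10^2)/20 = 780/20 = 39, a_3 = floor((29 + 10)/39) = 1.
  m_4 = 39*1 - 10 = 29, d_4 = (880 - 29^2)/39 = 39/39 = 1, a_4 = floor((29 + 29)/1) = 58.
  m_5 = 1*58 - 29 = 29, d_5 = (880 - 29^2)/1 = 39/1 = 39: (m_5, d_5) = (m_1, d_1) = (29, 39), so from here the quotients repeat a_1, ..., a_4; the period length is 4.
So sqrt(880) = [29; (1, 1, 1, 58)] with period length k = 4.
k is even, so the fundamental solution of x^2 - 880y^2 = 1 is (p_{k-1}, q_{k-1}) = (p_3, q_3); compute convergents through index 3.
Convergents (p_i = a_i*p_{i-1} + p_{i-2}, q_i = a_i*q_{i-1} + q_{i-2} with p_{-2}=0, p_{-1}=1, q_{-2}=1, q_{-1}=0):
  i=0: a_0=29, p_0 = 29*1 + 0 = 29, q_0 = 29*0 + 1 = 1.
  i=1: a_1=1, p_1 = 1*29 + 1 = 30, q_1 = 1*1 + 0 = 1.
  i=2: a_2=1, p_2 = 1*30 + 29 = 59, q_2 = 1*1 + 1 = 2.
  i=3: a_3=1, p_3 = 1*59 + 30 = 89, q_3 = 1*2 + 1 = 3.
Check: 89^2 - 880*3^2 = 7921 - 7920 = 1, so (x, y) = (89, 3) solves the equation, and by the theorem it is the least positive solution.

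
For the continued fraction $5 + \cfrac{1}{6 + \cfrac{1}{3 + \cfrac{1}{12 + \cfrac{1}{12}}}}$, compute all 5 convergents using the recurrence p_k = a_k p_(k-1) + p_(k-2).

5/1, 31/6, 98/19, 1207/234, 14582/2827

Using the convergent recurrence p_i = a_i*p_{i-1} + p_{i-2}, q_i = a_i*q_{i-1} + q_{i-2} with p_{-2}=0, p_{-1}=1, q_{-2}=1, q_{-1}=0:
  i=0: a_0=5, p_0 = 5*1 + 0 = 5, q_0 = 5*0 + 1 = 1.
  i=1: a_1=6, p_1 = 6*5 + 1 = 31, q_1 = 6*1 + 0 = 6.
  i=2: a_2=3, p_2 = 3*31 + 5 = 98, q_2 = 3*6 + 1 = 19.
  i=3: a_3=12, p_3 = 12*98 + 31 = 1207, q_3 = 12*19 + 6 = 234.
  i=4: a_4=12, p_4 = 12*1207 + 98 = 14582, q_4 = 12*234 + 19 = 2827.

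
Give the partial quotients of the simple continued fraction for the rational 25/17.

Run the Euclidean algorithm on 25 and 17; the successive quotients are the partial quotients a_0, a_1, ... (each step inverts the fractional part left over by the previous one):
  25 = 1*17 + 8, so a_0 = 1.
  17 = 2*8 + 1, so a_1 = 2.
  8 = 8*1 + 0, so a_2 = 8.
The remainder reaches 0 after 3 divisions, so the expansion has 3 partial quotients, read off in order.

[1; 2, 8]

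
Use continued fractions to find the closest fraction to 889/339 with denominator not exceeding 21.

21/8

Expand x = 889/339 as a continued fraction with the Euclidean algorithm:
  889 = 2*339 + 211, so a_0 = 2.
  339 = 1*211 + 128, so a_1 = 1.
  211 = 1*128 + 83, so a_2 = 1.
  128 = 1*83 + 45, so a_3 = 1.
  83 = 1*45 + 38, so a_4 = 1.
  45 = 1*38 + 7, so a_5 = 1.
  38 = 5*7 + 3, so a_6 = 5.
  7 = 2*3 + 1, so a_7 = 2.
  3 = 3*1 + 0, so a_8 = 3.
so x = [2; 1, 1, 1, 1, 1, 5, 2, 3].
Convergents (p_i = a_i*p_{i-1} + p_{i-2}, q_i = a_i*q_{i-1} + q_{i-2} with p_{-2}=0, p_{-1}=1, q_{-2}=1, q_{-1}=0), until the denominator exceeds 21:
  i=0: a_0=2, p_0 = 2*1 + 0 = 2, q_0 = 2*0 + 1 = 1.
  i=1: a_1=1, p_1 = 1*2 + 1 = 3, q_1 = 1*1 + 0 = 1.
  i=2: a_2=1, p_2 = 1*3 + 2 = 5, q_2 = 1*1 + 1 = 2.
  i=3: a_3=1, p_3 = 1*5 + 3 = 8, q_3 = 1*2 + 1 = 3.
  i=4: a_4=1, p_4 = 1*8 + 5 = 13, q_4 = 1*3 + 2 = 5.
  i=5: a_5=1, p_5 = 1*13 + 8 = 21, q_5 = 1*5 + 3 = 8.
  i=6: a_6=5, p_6 = 5*21 + 13 = 118, q_6 = 5*8 + 5 = 45.
q_6 = 45 > 21, so the last convergent with denominator <= 21 is p_5/q_5 = 21/8.
The closest fraction with denominator <= 21 is either p_5/q_5 or the intermediate fraction (k*p_5 + p_4)/(k*q_5 + q_4) with the largest k >= 1 whose denominator stays <= 21; these approach x as k grows, and every other convergent or intermediate fraction in range is farther away.
Largest k: floor((21 - q_4)/q_5) = floor((21 - 5)/8) = 2.
That gives (2*21 + 13)/(2*8 + 5) = 55/21.
Compare the errors: |x - 21/8| = |889*8 - 21*339|/(339*8) = 7/2712, and |x - 55/21| = |889*21 - 55*339|/(339*21) = 24/7119.
Cross-multiplying, 7*7119 = 49833 < 65088 = 24*2712, so 7/2712 is smaller: the convergent 21/8 is closer to x than 55/21.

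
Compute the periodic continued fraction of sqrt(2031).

[45; (15, 90)]

Write x_i = (sqrt(2031) + m_i)/d_i with (m_0, d_0) = (0, 1). a_0 = floor(sqrt(2031)) = 45, since 45^2 = 2025 <= 2031 < 2116 = 46^2.
Iterate m_{i+1} = d_i*a_i - m_i, d_{i+1} = (2031 - m_{i+1}^2)/d_i, a_{i+1} = floor((a_0 + m_{i+1})/d_{i+1}):
  m_1 = 1*45 - 0 = 45, d_1 = (2031 - 45^2)/1 = 6/1 = 6, a_1 = floor((45 + 45)/6) = 15.
  m_2 = 6*15 - 45 = 45, d_2 = (2031 - 45^2)/6 = 6/6 = 1, a_2 = floor((45 + 45)/1) = 90.
  m_3 = 1*90 - 45 = 45, d_3 = (2031 - 45^2)/1 = 6/1 = 6: (m_3, d_3) = (m_1, d_1) = (45, 6), so from here the quotients repeat a_1, a_2; the period length is 2.
Hence the expansion of sqrt(2031) is a_0 = 45 followed by the repeating block 15, 90 (period 2).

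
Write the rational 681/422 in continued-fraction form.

Run the Euclidean algorithm on 681 and 422; the successive quotients are the partial quotients a_0, a_1, ... (each step inverts the fractional part left over by the previous one):
  681 = 1*422 + 259, so a_0 = 1.
  422 = 1*259 + 163, so a_1 = 1.
  259 = 1*163 + 96, so a_2 = 1.
  163 = 1*96 + 67, so a_3 = 1.
  96 = 1*67 + 29, so a_4 = 1.
  67 = 2*29 + 9, so a_5 = 2.
  29 = 3*9 + 2, so a_6 = 3.
  9 = 4*2 + 1, so a_7 = 4.
  2 = 2*1 + 0, so a_8 = 2.
The remainder reaches 0 after 9 divisions, so the expansion has 9 partial quotients, read off in order.

[1; 1, 1, 1, 1, 2, 3, 4, 2]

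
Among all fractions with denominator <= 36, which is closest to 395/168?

47/20

Expand x = 395/168 as a continued fraction with the Euclidean algorithm:
  395 = 2*168 + 59, so a_0 = 2.
  168 = 2*59 + 50, so a_1 = 2.
  59 = 1*50 + 9, so a_2 = 1.
  50 = 5*9 + 5, so a_3 = 5.
  9 = 1*5 + 4, so a_4 = 1.
  5 = 1*4 + 1, so a_5 = 1.
  4 = 4*1 + 0, so a_6 = 4.
so x = [2; 2, 1, 5, 1, 1, 4].
Convergents (p_i = a_i*p_{i-1} + p_{i-2}, q_i = a_i*q_{i-1} + q_{i-2} with p_{-2}=0, p_{-1}=1, q_{-2}=1, q_{-1}=0), until the denominator exceeds 36:
  i=0: a_0=2, p_0 = 2*1 + 0 = 2, q_0 = 2*0 + 1 = 1.
  i=1: a_1=2, p_1 = 2*2 + 1 = 5, q_1 = 2*1 + 0 = 2.
  i=2: a_2=1, p_2 = 1*5 + 2 = 7, q_2 = 1*2 + 1 = 3.
  i=3: a_3=5, p_3 = 5*7 + 5 = 40, q_3 = 5*3 + 2 = 17.
  i=4: a_4=1, p_4 = 1*40 + 7 = 47, q_4 = 1*17 + 3 = 20.
  i=5: a_5=1, p_5 = 1*47 + 40 = 87, q_5 = 1*20 + 17 = 37.
q_5 = 37 > 36, so the last convergent with denominator <= 36 is p_4/q_4 = 47/20.
The closest fraction with denominator <= 36 is either p_4/q_4 or the intermediate fraction (k*p_4 + p_3)/(k*q_4 + q_3) with the largest k >= 1 whose denominator stays <= 36; these approach x as k grows, and every other convergent or intermediate fraction in range is farther away.
Largest k: floor((36 - q_3)/q_4) = floor((36 - 17)/20) = 0.
Since k = 0, no intermediate fraction beyond p_4/q_4 has denominator <= 36, so the convergent 47/20 is the closest (its error is |395*20 - 47*168|/(168*20) = 4/3360).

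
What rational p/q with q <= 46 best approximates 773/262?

Expand x = 773/262 as a continued fraction with the Euclidean algorithm:
  773 = 2*262 + 249, so a_0 = 2.
  262 = 1*249 + 13, so a_1 = 1.
  249 = 19*13 + 2, so a_2 = 19.
  13 = 6*2 + 1, so a_3 = 6.
  2 = 2*1 + 0, so a_4 = 2.
so x = [2; 1, 19, 6, 2].
Convergents (p_i = a_i*p_{i-1} + p_{i-2}, q_i = a_i*q_{i-1} + q_{i-2} with p_{-2}=0, p_{-1}=1, q_{-2}=1, q_{-1}=0), until the denominator exceeds 46:
  i=0: a_0=2, p_0 = 2*1 + 0 = 2, q_0 = 2*0 + 1 = 1.
  i=1: a_1=1, p_1 = 1*2 + 1 = 3, q_1 = 1*1 + 0 = 1.
  i=2: a_2=19, p_2 = 19*3 + 2 = 59, q_2 = 19*1 + 1 = 20.
  i=3: a_3=6, p_3 = 6*59 + 3 = 357, q_3 = 6*20 + 1 = 121.
q_3 = 121 > 46, so the last convergent with denominator <= 46 is p_2/q_2 = 59/20.
The closest fraction with denominator <= 46 is either p_2/q_2 or the intermediate fraction (k*p_2 + p_1)/(k*q_2 + q_1) with the largest k >= 1 whose denominator stays <= 46; these approach x as k grows, and every other convergent or intermediate fraction in range is farther away.
Largest k: floor((46 - q_1)/q_2) = floor((46 - 1)/20) = 2.
That gives (2*59 + 3)/(2*20 + 1) = 121/41.
Compare the errors: |x - 59/20| = |773*20 - 59*262|/(262*20) = 2/5240, and |x - 121/41| = |773*41 - 121*262|/(262*41) = 9/10742.
Cross-multiplying, 2*10742 = 21484 < 47160 = 9*5240, so 2/5240 is smaller: the convergent 59/20 is closer to x than 121/41.

59/20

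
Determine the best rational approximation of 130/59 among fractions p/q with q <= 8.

11/5

Expand x = 130/59 as a continued fraction with the Euclidean algorithm:
  130 = 2*59 + 12, so a_0 = 2.
  59 = 4*12 + 11, so a_1 = 4.
  12 = 1*11 + 1, so a_2 = 1.
  11 = 11*1 + 0, so a_3 = 11.
so x = [2; 4, 1, 11].
Convergents (p_i = a_i*p_{i-1} + p_{i-2}, q_i = a_i*q_{i-1} + q_{i-2} with p_{-2}=0, p_{-1}=1, q_{-2}=1, q_{-1}=0), until the denominator exceeds 8:
  i=0: a_0=2, p_0 = 2*1 + 0 = 2, q_0 = 2*0 + 1 = 1.
  i=1: a_1=4, p_1 = 4*2 + 1 = 9, q_1 = 4*1 + 0 = 4.
  i=2: a_2=1, p_2 = 1*9 + 2 = 11, q_2 = 1*4 + 1 = 5.
  i=3: a_3=11, p_3 = 11*11 + 9 = 130, q_3 = 11*5 + 4 = 59.
q_3 = 59 > 8, so the last convergent with denominator <= 8 is p_2/q_2 = 11/5.
The closest fraction with denominator <= 8 is either p_2/q_2 or the intermediate fraction (k*p_2 + p_1)/(k*q_2 + q_1) with the largest k >= 1 whose denominator stays <= 8; these approach x as k grows, and every other convergent or intermediate fraction in range is farther away.
Largest k: floor((8 - q_1)/q_2) = floor((8 - 4)/5) = 0.
Since k = 0, no intermediate fraction beyond p_2/q_2 has denominator <= 8, so the convergent 11/5 is the closest (its error is |130*5 - 11*59|/(59*5) = 1/295).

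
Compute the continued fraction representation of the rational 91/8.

Run the Euclidean algorithm on 91 and 8; the successive quotients are the partial quotients a_0, a_1, ... (each step inverts the fractional part left over by the previous one):
  91 = 11*8 + 3, so a_0 = 11.
  8 = 2*3 + 2, so a_1 = 2.
  3 = 1*2 + 1, so a_2 = 1.
  2 = 2*1 + 0, so a_3 = 2.
The remainder reaches 0 after 4 divisions, so the expansion has 4 partial quotients, read off in order.

[11; 2, 1, 2]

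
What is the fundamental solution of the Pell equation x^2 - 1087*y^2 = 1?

First expand sqrt(1087) as a continued fraction. With x_i = (sqrt(1087) + m_i)/d_i and (m_0, d_0) = (0, 1): a_0 = floor(sqrt(1087)) = 32, since 32^2 = 1024 <= 1087 < 1089 = 33^2.
Iterate m_{i+1} = d_i*a_i - m_i, d_{i+1} = (1087 - m_{i+1}^2)/d_i, a_{i+1} = floor((a_0 + m_{i+1})/d_{i+1}):
  m_1 = 1*32 - 0 = 32, d_1 = (1087 - 32^2)/1 = 63/1 = 63, a_1 = floor((32 + 32)/63) = 1.
  m_2 = 63*1 - 32 = 31, d_2 = (1087 - 31^2)/63 = 126/63 = 2, a_2 = floor((32 + 31)/2) = 31.
  m_3 = 2*31 - 31 = 31, d_3 = (1087 - 31^2)/2 = 126/2 = 63, a_3 = floor((32 + 31)/63) = 1.
  m_4 = 63*1 - 31 = 32, d_4 = (1087 - 32^2)/63 = 63/63 = 1, a_4 = floor((32 + 32)/1) = 64.
  m_5 = 1*64 - 32 = 32, d_5 = (1087 - 32^2)/1 = 63/1 = 63: (m_5, d_5) = (m_1, d_1) = (32, 63), so from here the quotients repeat a_1, ..., a_4; the period length is 4.
So sqrt(1087) = [32; (1, 31, 1, 64)] with period length k = 4.
k is even, so the fundamental solution of x^2 - 1087y^2 = 1 is (p_{k-1}, q_{k-1}) = (p_3, q_3); compute convergents through index 3.
Convergents (p_i = a_i*p_{i-1} + p_{i-2}, q_i = a_i*q_{i-1} + q_{i-2} with p_{-2}=0, p_{-1}=1, q_{-2}=1, q_{-1}=0):
  i=0: a_0=32, p_0 = 32*1 + 0 = 32, q_0 = 32*0 + 1 = 1.
  i=1: a_1=1, p_1 = 1*32 + 1 = 33, q_1 = 1*1 + 0 = 1.
  i=2: a_2=31, p_2 = 31*33 + 32 = 1055, q_2 = 31*1 + 1 = 32.
  i=3: a_3=1, p_3 = 1*1055 + 33 = 1088, q_3 = 1*32 + 1 = 33.
Check: 1088^2 - 1087*33^2 = 1183744 - 1183743 = 1, so (x, y) = (1088, 33) solves the equation, and by the theorem it is the least positive solution.

(x, y) = (1088, 33)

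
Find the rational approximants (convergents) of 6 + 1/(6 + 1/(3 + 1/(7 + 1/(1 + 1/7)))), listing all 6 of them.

6/1, 37/6, 117/19, 856/139, 973/158, 7667/1245

Using the convergent recurrence p_i = a_i*p_{i-1} + p_{i-2}, q_i = a_i*q_{i-1} + q_{i-2} with p_{-2}=0, p_{-1}=1, q_{-2}=1, q_{-1}=0:
  i=0: a_0=6, p_0 = 6*1 + 0 = 6, q_0 = 6*0 + 1 = 1.
  i=1: a_1=6, p_1 = 6*6 + 1 = 37, q_1 = 6*1 + 0 = 6.
  i=2: a_2=3, p_2 = 3*37 + 6 = 117, q_2 = 3*6 + 1 = 19.
  i=3: a_3=7, p_3 = 7*117 + 37 = 856, q_3 = 7*19 + 6 = 139.
  i=4: a_4=1, p_4 = 1*856 + 117 = 973, q_4 = 1*139 + 19 = 158.
  i=5: a_5=7, p_5 = 7*973 + 856 = 7667, q_5 = 7*158 + 139 = 1245.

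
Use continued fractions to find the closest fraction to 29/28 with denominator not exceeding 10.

1/1

Expand x = 29/28 as a continued fraction with the Euclidean algorithm:
  29 = 1*28 + 1, so a_0 = 1.
  28 = 28*1 + 0, so a_1 = 28.
so x = [1; 28].
Convergents (p_i = a_i*p_{i-1} + p_{i-2}, q_i = a_i*q_{i-1} + q_{i-2} with p_{-2}=0, p_{-1}=1, q_{-2}=1, q_{-1}=0), until the denominator exceeds 10:
  i=0: a_0=1, p_0 = 1*1 + 0 = 1, q_0 = 1*0 + 1 = 1.
  i=1: a_1=28, p_1 = 28*1 + 1 = 29, q_1 = 28*1 + 0 = 28.
q_1 = 28 > 10, so the last convergent with denominator <= 10 is p_0/q_0 = 1/1.
The closest fraction with denominator <= 10 is either p_0/q_0 or the intermediate fraction (k*p_0 + p_{-1})/(k*q_0 + q_{-1}) with the largest k >= 1 whose denominator stays <= 10; these approach x as k grows, and every other convergent or intermediate fraction in range is farther away.
Largest k: floor((10 - q_{-1})/q_0) = floor((10 - 0)/1) = 10 (using the seeds p_{-1} = 1, q_{-1} = 0).
That gives (10*1 + 1)/(10*1 + 0) = 11/10.
Compare the errors: |x - 1/1| = |29*1 - 1*28|/(28*1) = 1/28, and |x - 11/10| = |29*10 - 11*28|/(28*10) = 18/280.
Cross-multiplying, 1*280 = 280 < 504 = 18*28, so 1/28 is smaller: the convergent 1/1 is closer to x than 11/10.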